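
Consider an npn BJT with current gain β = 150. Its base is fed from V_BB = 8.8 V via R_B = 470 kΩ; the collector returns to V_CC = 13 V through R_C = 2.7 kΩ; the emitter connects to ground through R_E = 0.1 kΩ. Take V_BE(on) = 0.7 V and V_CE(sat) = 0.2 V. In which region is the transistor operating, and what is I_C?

Assume active. Base-emitter loop: I_B = (V_BB − V_BE)/(R_B + (β+1)R_E) = (8.8 − 0.7)/(470 + 151×0.1) = 0.0167 mA.
I_C = β·I_B = 150×0.0167 = 2.5 mA.
V_CE = V_CC − I_C·R_C − I_E·R_E = 13 − 2.5×2.7 − 2.52×0.1 = 5.99 V > V_CE(sat), so the active-region assumption holds.

active; I_C ≈ 2.5 mA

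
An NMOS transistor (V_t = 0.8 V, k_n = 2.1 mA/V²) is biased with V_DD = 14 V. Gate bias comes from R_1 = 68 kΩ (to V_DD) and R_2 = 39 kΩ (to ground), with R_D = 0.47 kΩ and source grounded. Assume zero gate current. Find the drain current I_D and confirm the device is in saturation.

I_D ≈ 19 mA

V_G = V_DD·R_2/(R_1+R_2) = 14×39/107 = 5.1 V. With the source grounded, V_GS = V_G = 5.1 V.
Assume saturation: I_D = (k_n/2)(V_GS − V_t)² = (2.1/2)×(5.1 − 0.8)² = 1.05×4.3² = 19.4 mA.
V_DS = V_DD − I_D·R_D = 14 − 19.4×0.47 = 4.86 V.
Saturation requires V_DS ≥ V_GS − V_t = 4.3 V; 4.86 ≥ 4.3 ✓.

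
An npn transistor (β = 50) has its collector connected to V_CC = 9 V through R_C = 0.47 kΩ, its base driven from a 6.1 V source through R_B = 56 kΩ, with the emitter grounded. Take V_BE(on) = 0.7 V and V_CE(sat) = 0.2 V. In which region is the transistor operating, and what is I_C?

active; I_C ≈ 4.8 mA

Assume active. Base-emitter loop: I_B = (V_BB − V_BE)/R_B = (6.1 − 0.7)/56 = 0.0964 mA.
I_C = β·I_B = 50×0.0964 = 4.82 mA.
V_CE = V_CC − I_C·R_C = 9 − 4.82×0.47 = 6.73 V > V_CE(sat), so the active-region assumption holds.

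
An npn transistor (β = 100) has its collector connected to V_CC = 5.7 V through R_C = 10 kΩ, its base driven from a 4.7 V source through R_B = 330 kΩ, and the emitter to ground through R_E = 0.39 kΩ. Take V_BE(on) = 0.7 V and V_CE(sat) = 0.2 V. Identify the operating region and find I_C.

Assume active: I_B = (4.7 − 0.7)/(330 + 101×0.39) = 0.0108 mA, I_C = β·I_B = 1.08 mA.
Then V_CE = 5.7 − 1.08×10 − 1.09×0.39 = -5.56 V < 0.2 V — the active assumption fails.
Re-solve with V_CE = 0.2 V. KCL at the emitter: V_E/R_E = (V_BB−0.7−V_E)/R_B + (V_CC−0.2−V_E)/R_C, giving V_E = 0.211 V.
I_C = (V_CC − 0.2 − V_E)/R_C = (5.5 − 0.211)/10 = 0.529 mA.
Check: I_B = (4 − 0.211)/330 = 0.0115 mA, and β·I_B = 1.15 mA > I_C, confirming saturation.

saturation; I_C ≈ 0.53 mA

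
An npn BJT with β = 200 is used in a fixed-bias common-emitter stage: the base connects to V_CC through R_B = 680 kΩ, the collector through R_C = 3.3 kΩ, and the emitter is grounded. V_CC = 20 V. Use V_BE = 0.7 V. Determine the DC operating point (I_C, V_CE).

I_C ≈ 5.7 mA, V_CE ≈ 1.3 V

Base loop: V_CC = I_B·R_B + V_BE, so I_B = (20 − 0.7)/680 kΩ = 0.0284 mA.
In the active region I_C = β·I_B = 200 × 0.0284 = 5.68 mA.
Collector loop: V_CE = V_CC − I_C·R_C = 20 − 5.68×3.3 = 1.27 V.
Since V_CE = 1.27 V > V_CE(sat) ≈ 0.2 V, the transistor is in the active region as assumed.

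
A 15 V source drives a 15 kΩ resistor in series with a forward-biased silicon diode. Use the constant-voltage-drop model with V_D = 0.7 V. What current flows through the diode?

KVL around the loop: 15 = V_D + I·R = 0.7 + I × 15 kΩ.
So I = (15 − 0.7) / 15 kΩ = 14.3 / 15 = 0.953 mA.

I ≈ 0.95 mA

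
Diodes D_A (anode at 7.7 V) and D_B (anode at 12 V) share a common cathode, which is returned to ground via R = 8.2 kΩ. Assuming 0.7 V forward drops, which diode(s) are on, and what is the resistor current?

Assume both conduct. Then node N would need to be at both 7.7−0.7 = 7 V and 12−0.7 = 11.3 V, which is impossible.
Assume only D_B conducts: V_N = 12 − 0.7 = 11.3 V, so I_R = 11.3/8.2 = 1.38 mA.
Check D_A: its anode-to-cathode voltage is 7.7 − 11.3 = -3.6 V < 0.7 V, so it is off. The assumption is consistent.

Only D_B conducts; I_R ≈ 1.4 mA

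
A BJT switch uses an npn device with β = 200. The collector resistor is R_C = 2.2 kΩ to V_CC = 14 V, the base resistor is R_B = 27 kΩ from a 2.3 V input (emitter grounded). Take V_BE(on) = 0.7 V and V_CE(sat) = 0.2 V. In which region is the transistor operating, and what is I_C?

Assume active: I_B = (2.3 − 0.7)/27 = 0.0593 mA, giving I_C = β·I_B = 11.9 mA.
But then V_CE = 14 − 11.9×2.2 = -12.1 V < V_CE(sat) = 0.2 V — impossible in the active region.
So the transistor is saturated. With V_CE = 0.2 V, I_C = (V_CC − 0.2)/R_C = 13.8/2.2 = 6.27 mA.
Check: β·I_B = 11.9 mA > I_C = 6.27 mA, confirming saturation.

saturation; I_C ≈ 6.3 mA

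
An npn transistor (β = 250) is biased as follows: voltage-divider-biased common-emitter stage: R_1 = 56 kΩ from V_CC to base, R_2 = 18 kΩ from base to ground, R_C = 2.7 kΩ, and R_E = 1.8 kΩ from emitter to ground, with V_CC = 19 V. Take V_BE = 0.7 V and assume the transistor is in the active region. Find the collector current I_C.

Thevenize the base divider: V_Th = V_CC·R_2/(R_1+R_2) = 19×18/74 = 4.62 V, R_Th = R_1‖R_2 = 13.6 kΩ.
Base-emitter loop: V_Th = I_B·R_Th + V_BE + (β+1)I_B·R_E, so I_B = (4.62 − 0.7) / (13.6 + 251×1.8) = 0.00843 mA.
I_C = β·I_B = 250×0.00843 = 2.11 mA, and I_E = (β+1)I_B = 2.11 mA.
V_CE = V_CC − I_C·R_C − I_E·R_E = 19 − 2.11×2.7 − 2.11×1.8 = 9.51 V.
V_CE = 9.51 V > 0.2 V confirms active-region operation.

I_C ≈ 2.1 mA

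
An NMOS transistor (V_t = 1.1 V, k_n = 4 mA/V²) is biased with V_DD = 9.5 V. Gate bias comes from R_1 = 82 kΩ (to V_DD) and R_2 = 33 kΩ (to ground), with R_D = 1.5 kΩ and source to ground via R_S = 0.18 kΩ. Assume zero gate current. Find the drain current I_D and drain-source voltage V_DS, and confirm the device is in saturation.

I_D ≈ 2.6 mA, V_DS ≈ 5.1 V

V_G = V_DD·R_2/(R_1+R_2) = 9.5×33/115 = 2.73 V.
Assume saturation: I_D = (k_n/2)(V_GS − V_t)² with V_GS = V_G − I_D·R_S = 2.73 − 0.18·I_D.
Substituting gives 0.0648·I_D² − 2.17·I_D + 5.29 = 0, with roots I_D = 2.64 or 30.9 mA.
The root I_D = 30.9 mA gives V_GS = -2.83 V ≤ V_t, so take I_D = 2.64 mA.
Then V_GS = 2.25 V and V_DS = V_DD − I_D(R_D+R_S) = 9.5 − 2.64×1.68 = 5.06 V.
Saturation requires V_DS ≥ V_GS − V_t = 1.15 V; 5.06 ≥ 1.15 ✓.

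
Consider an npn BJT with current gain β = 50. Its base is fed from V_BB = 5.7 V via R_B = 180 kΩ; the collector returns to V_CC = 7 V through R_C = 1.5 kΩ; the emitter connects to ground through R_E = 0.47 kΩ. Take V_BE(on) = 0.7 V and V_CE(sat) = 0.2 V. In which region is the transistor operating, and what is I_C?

active; I_C ≈ 1.2 mA

Assume active. Base-emitter loop: I_B = (V_BB − V_BE)/(R_B + (β+1)R_E) = (5.7 − 0.7)/(180 + 51×0.47) = 0.0245 mA.
I_C = β·I_B = 50×0.0245 = 1.23 mA.
V_CE = V_CC − I_C·R_C − I_E·R_E = 7 − 1.23×1.5 − 1.25×0.47 = 4.57 V > V_CE(sat), so the active-region assumption holds.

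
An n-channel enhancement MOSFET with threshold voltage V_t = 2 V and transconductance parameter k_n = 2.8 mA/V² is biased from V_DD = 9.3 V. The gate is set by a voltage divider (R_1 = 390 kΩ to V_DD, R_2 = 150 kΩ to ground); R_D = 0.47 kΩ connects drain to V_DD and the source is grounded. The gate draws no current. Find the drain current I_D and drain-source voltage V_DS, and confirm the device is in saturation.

V_G = V_DD·R_2/(R_1+R_2) = 9.3×150/540 = 2.58 V. With the source grounded, V_GS = V_G = 2.58 V.
Assume saturation: I_D = (k_n/2)(V_GS − V_t)² = (2.8/2)×(2.58 − 2)² = 1.4×0.583² = 0.476 mA.
V_DS = V_DD − I_D·R_D = 9.3 − 0.476×0.47 = 9.08 V.
Saturation requires V_DS ≥ V_GS − V_t = 0.583 V; 9.08 ≥ 0.583 ✓.

I_D ≈ 0.48 mA, V_DS ≈ 9.1 V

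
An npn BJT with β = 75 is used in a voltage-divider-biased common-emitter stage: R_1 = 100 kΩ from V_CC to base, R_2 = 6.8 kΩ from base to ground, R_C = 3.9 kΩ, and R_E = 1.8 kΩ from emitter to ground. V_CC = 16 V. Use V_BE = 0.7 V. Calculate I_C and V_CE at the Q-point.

I_C ≈ 0.17 mA, V_CE ≈ 15 V

Thevenize the base divider: V_Th = V_CC·R_2/(R_1+R_2) = 16×6.8/107 = 1.02 V, R_Th = R_1‖R_2 = 6.37 kΩ.
Base-emitter loop: V_Th = I_B·R_Th + V_BE + (β+1)I_B·R_E, so I_B = (1.02 − 0.7) / (6.37 + 76×1.8) = 0.00223 mA.
I_C = β·I_B = 75×0.00223 = 0.167 mA, and I_E = (β+1)I_B = 0.169 mA.
V_CE = V_CC − I_C·R_C − I_E·R_E = 16 − 0.167×3.9 − 0.169×1.8 = 15 V.
V_CE = 15 V > 0.2 V confirms active-region operation.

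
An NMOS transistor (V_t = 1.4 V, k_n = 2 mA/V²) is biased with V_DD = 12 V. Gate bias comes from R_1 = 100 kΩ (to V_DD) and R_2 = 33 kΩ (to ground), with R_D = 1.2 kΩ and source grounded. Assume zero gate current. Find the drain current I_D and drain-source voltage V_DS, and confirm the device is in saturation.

I_D ≈ 2.5 mA, V_DS ≈ 9 V

V_G = V_DD·R_2/(R_1+R_2) = 12×33/133 = 2.98 V. With the source grounded, V_GS = V_G = 2.98 V.
Assume saturation: I_D = (k_n/2)(V_GS − V_t)² = (2/2)×(2.98 − 1.4)² = 1×1.58² = 2.49 mA.
V_DS = V_DD − I_D·R_D = 12 − 2.49×1.2 = 9.01 V.
Saturation requires V_DS ≥ V_GS − V_t = 1.58 V; 9.01 ≥ 1.58 ✓.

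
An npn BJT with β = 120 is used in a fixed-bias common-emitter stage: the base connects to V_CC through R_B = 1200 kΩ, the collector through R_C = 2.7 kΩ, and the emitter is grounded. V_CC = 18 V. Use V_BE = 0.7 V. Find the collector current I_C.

Base loop: V_CC = I_B·R_B + V_BE, so I_B = (18 − 0.7)/1200 kΩ = 0.0144 mA.
In the active region I_C = β·I_B = 120 × 0.0144 = 1.73 mA.
Collector loop: V_CE = V_CC − I_C·R_C = 18 − 1.73×2.7 = 13.3 V.
Since V_CE = 13.3 V > V_CE(sat) ≈ 0.2 V, the transistor is in the active region as assumed.

I_C ≈ 1.7 mA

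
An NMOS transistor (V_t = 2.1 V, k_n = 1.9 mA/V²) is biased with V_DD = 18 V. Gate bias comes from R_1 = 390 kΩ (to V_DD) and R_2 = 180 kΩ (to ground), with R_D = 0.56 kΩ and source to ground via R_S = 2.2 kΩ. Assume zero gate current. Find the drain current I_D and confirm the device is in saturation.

I_D ≈ 1.1 mA

V_G = V_DD·R_2/(R_1+R_2) = 18×180/570 = 5.68 V.
Assume saturation: I_D = (k_n/2)(V_GS − V_t)² with V_GS = V_G − I_D·R_S = 5.68 − 2.2·I_D.
Substituting gives 4.6·I_D² − 16·I_D + 12.2 = 0, with roots I_D = 1.13 or 2.34 mA.
The root I_D = 2.34 mA gives V_GS = 0.53 V ≤ V_t, so take I_D = 1.13 mA.
Then V_GS = 3.19 V and V_DS = V_DD − I_D(R_D+R_S) = 18 − 1.13×2.76 = 14.9 V.
Saturation requires V_DS ≥ V_GS − V_t = 1.09 V; 14.9 ≥ 1.09 ✓.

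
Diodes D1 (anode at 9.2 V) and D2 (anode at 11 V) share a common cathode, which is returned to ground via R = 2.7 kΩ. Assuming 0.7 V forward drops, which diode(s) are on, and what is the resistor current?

Assume both conduct. Then node N would need to be at both 9.2−0.7 = 8.5 V and 11−0.7 = 10.3 V, which is impossible.
Assume only D2 conducts: V_N = 11 − 0.7 = 10.3 V, so I_R = 10.3/2.7 = 3.81 mA.
Check D1: its anode-to-cathode voltage is 9.2 − 10.3 = -1.1 V < 0.7 V, so it is off. The assumption is consistent.

Only D2 conducts; I_R ≈ 3.8 mA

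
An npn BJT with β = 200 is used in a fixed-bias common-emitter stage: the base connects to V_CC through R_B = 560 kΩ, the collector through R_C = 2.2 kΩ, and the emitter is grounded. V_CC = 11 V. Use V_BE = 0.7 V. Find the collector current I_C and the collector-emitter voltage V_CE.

Base loop: V_CC = I_B·R_B + V_BE, so I_B = (11 − 0.7)/560 kΩ = 0.0184 mA.
In the active region I_C = β·I_B = 200 × 0.0184 = 3.68 mA.
Collector loop: V_CE = V_CC − I_C·R_C = 11 − 3.68×2.2 = 2.91 V.
Since V_CE = 2.91 V > V_CE(sat) ≈ 0.2 V, the transistor is in the active region as assumed.

I_C ≈ 3.7 mA, V_CE ≈ 2.9 V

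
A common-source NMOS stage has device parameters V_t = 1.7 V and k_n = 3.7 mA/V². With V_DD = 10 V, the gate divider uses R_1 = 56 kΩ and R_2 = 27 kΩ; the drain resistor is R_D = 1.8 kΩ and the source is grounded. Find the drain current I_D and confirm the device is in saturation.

V_G = V_DD·R_2/(R_1+R_2) = 10×27/83 = 3.25 V. With the source grounded, V_GS = V_G = 3.25 V.
Assume saturation: I_D = (k_n/2)(V_GS − V_t)² = (3.7/2)×(3.25 − 1.7)² = 1.85×1.55² = 4.46 mA.
V_DS = V_DD − I_D·R_D = 10 − 4.46×1.8 = 1.97 V.
Saturation requires V_DS ≥ V_GS − V_t = 1.55 V; 1.97 ≥ 1.55 ✓.

I_D ≈ 4.5 mA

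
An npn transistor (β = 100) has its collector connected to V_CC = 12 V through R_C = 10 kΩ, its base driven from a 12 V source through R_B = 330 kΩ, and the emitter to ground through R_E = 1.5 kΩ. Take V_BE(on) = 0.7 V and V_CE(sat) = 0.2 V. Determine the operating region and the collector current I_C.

Assume active: I_B = (12 − 0.7)/(330 + 101×1.5) = 0.0235 mA, I_C = β·I_B = 2.35 mA.
Then V_CE = 12 − 2.35×10 − 2.37×1.5 = -15 V < 0.2 V — the active assumption fails.
Re-solve with V_CE = 0.2 V. KCL at the emitter: V_E/R_E = (V_BB−0.7−V_E)/R_B + (V_CC−0.2−V_E)/R_C, giving V_E = 1.58 V.
I_C = (V_CC − 0.2 − V_E)/R_C = (11.8 − 1.58)/10 = 1.02 mA.
Check: I_B = (11.3 − 1.58)/330 = 0.0295 mA, and β·I_B = 2.95 mA > I_C, confirming saturation.

saturation; I_C ≈ 1 mA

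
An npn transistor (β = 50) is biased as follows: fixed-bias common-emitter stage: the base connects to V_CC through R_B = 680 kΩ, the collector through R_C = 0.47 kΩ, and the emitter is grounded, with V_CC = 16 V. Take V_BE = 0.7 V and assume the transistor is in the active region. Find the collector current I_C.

I_C ≈ 1.1 mA

Base loop: V_CC = I_B·R_B + V_BE, so I_B = (16 − 0.7)/680 kΩ = 0.0225 mA.
In the active region I_C = β·I_B = 50 × 0.0225 = 1.13 mA.
Collector loop: V_CE = V_CC − I_C·R_C = 16 − 1.13×0.47 = 15.5 V.
Since V_CE = 15.5 V > V_CE(sat) ≈ 0.2 V, the transistor is in the active region as assumed.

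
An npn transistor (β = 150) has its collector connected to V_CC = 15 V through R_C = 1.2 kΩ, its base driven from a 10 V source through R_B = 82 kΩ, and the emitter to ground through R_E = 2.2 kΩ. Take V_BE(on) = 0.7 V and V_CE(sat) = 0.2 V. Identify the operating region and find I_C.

active; I_C ≈ 3.4 mA

Assume active. Base-emitter loop: I_B = (V_BB − V_BE)/(R_B + (β+1)R_E) = (10 − 0.7)/(82 + 151×2.2) = 0.0225 mA.
I_C = β·I_B = 150×0.0225 = 3.37 mA.
V_CE = V_CC − I_C·R_C − I_E·R_E = 15 − 3.37×1.2 − 3.39×2.2 = 3.5 V > V_CE(sat), so the active-region assumption holds.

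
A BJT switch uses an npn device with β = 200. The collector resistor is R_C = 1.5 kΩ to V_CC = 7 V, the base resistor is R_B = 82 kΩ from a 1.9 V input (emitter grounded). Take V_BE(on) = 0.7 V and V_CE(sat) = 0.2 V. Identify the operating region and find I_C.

Assume active. Base-emitter loop: I_B = (V_BB − V_BE)/R_B = (1.9 − 0.7)/82 = 0.0146 mA.
I_C = β·I_B = 200×0.0146 = 2.93 mA.
V_CE = V_CC − I_C·R_C = 7 − 2.93×1.5 = 2.61 V > V_CE(sat), so the active-region assumption holds.

active; I_C ≈ 2.9 mA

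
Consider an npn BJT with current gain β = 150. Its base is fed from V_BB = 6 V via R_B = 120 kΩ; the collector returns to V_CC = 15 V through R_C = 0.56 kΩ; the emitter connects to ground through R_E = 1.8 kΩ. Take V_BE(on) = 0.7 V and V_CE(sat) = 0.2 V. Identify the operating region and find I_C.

active; I_C ≈ 2 mA

Assume active. Base-emitter loop: I_B = (V_BB − V_BE)/(R_B + (β+1)R_E) = (6 − 0.7)/(120 + 151×1.8) = 0.0135 mA.
I_C = β·I_B = 150×0.0135 = 2.03 mA.
V_CE = V_CC − I_C·R_C − I_E·R_E = 15 − 2.03×0.56 − 2.04×1.8 = 10.2 V > V_CE(sat), so the active-region assumption holds.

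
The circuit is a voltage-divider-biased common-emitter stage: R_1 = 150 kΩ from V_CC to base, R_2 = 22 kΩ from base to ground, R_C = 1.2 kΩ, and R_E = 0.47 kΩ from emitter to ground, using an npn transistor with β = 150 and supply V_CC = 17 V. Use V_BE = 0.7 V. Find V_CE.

Thevenize the base divider: V_Th = V_CC·R_2/(R_1+R_2) = 17×22/172 = 2.17 V, R_Th = R_1‖R_2 = 19.2 kΩ.
Base-emitter loop: V_Th = I_B·R_Th + V_BE + (β+1)I_B·R_E, so I_B = (2.17 − 0.7) / (19.2 + 151×0.47) = 0.0164 mA.
I_C = β·I_B = 150×0.0164 = 2.45 mA, and I_E = (β+1)I_B = 2.47 mA.
V_CE = V_CC − I_C·R_C − I_E·R_E = 17 − 2.45×1.2 − 2.47×0.47 = 12.9 V.
V_CE = 12.9 V > 0.2 V confirms active-region operation.

V_CE ≈ 13 V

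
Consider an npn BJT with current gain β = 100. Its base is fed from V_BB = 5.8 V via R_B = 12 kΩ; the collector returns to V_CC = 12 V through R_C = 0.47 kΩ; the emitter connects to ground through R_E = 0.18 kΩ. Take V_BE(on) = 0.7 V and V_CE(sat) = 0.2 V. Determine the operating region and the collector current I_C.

active; I_C ≈ 17 mA

Assume active. Base-emitter loop: I_B = (V_BB − V_BE)/(R_B + (β+1)R_E) = (5.8 − 0.7)/(12 + 101×0.18) = 0.169 mA.
I_C = β·I_B = 100×0.169 = 16.9 mA.
V_CE = V_CC − I_C·R_C − I_E·R_E = 12 − 16.9×0.47 − 17.1×0.18 = 0.985 V > V_CE(sat), so the active-region assumption holds.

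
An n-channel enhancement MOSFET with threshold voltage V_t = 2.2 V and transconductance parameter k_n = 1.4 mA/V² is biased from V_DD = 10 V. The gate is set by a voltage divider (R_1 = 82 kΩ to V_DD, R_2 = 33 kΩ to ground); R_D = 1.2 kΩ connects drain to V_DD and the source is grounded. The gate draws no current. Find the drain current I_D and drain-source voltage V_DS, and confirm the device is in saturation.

V_G = V_DD·R_2/(R_1+R_2) = 10×33/115 = 2.87 V. With the source grounded, V_GS = V_G = 2.87 V.
Assume saturation: I_D = (k_n/2)(V_GS − V_t)² = (1.4/2)×(2.87 − 2.2)² = 0.7×0.67² = 0.314 mA.
V_DS = V_DD − I_D·R_D = 10 − 0.314×1.2 = 9.62 V.
Saturation requires V_DS ≥ V_GS − V_t = 0.67 V; 9.62 ≥ 0.67 ✓.

I_D ≈ 0.31 mA, V_DS ≈ 9.6 V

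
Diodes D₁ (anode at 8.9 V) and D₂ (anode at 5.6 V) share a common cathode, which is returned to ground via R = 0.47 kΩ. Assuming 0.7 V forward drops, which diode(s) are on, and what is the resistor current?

Assume both conduct. Then node N would need to be at both 8.9−0.7 = 8.2 V and 5.6−0.7 = 4.9 V, which is impossible.
Assume only D₁ conducts: V_N = 8.9 − 0.7 = 8.2 V, so I_R = 8.2/0.47 = 17.4 mA.
Check D₂: its anode-to-cathode voltage is 5.6 − 8.2 = -2.6 V < 0.7 V, so it is off. The assumption is consistent.

Only D₁ conducts; I_R ≈ 17 mA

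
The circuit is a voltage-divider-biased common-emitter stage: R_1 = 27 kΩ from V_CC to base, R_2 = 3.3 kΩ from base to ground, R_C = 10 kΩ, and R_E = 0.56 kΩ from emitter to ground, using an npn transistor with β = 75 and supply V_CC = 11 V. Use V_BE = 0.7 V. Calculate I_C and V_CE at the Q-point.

I_C ≈ 0.82 mA, V_CE ≈ 2.3 V

Thevenize the base divider: V_Th = V_CC·R_2/(R_1+R_2) = 11×3.3/30.3 = 1.2 V, R_Th = R_1‖R_2 = 2.94 kΩ.
Base-emitter loop: V_Th = I_B·R_Th + V_BE + (β+1)I_B·R_E, so I_B = (1.2 − 0.7) / (2.94 + 76×0.56) = 0.0109 mA.
I_C = β·I_B = 75×0.0109 = 0.821 mA, and I_E = (β+1)I_B = 0.832 mA.
V_CE = V_CC − I_C·R_C − I_E·R_E = 11 − 0.821×10 − 0.832×0.56 = 2.33 V.
V_CE = 2.33 V > 0.2 V confirms active-region operation.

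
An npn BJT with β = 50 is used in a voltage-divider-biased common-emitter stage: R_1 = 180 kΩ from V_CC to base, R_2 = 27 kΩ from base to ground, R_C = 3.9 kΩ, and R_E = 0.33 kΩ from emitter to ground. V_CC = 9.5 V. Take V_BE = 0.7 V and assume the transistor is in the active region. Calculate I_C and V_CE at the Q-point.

I_C ≈ 0.67 mA, V_CE ≈ 6.7 V

Thevenize the base divider: V_Th = V_CC·R_2/(R_1+R_2) = 9.5×27/207 = 1.24 V, R_Th = R_1‖R_2 = 23.5 kΩ.
Base-emitter loop: V_Th = I_B·R_Th + V_BE + (β+1)I_B·R_E, so I_B = (1.24 − 0.7) / (23.5 + 51×0.33) = 0.0134 mA.
I_C = β·I_B = 50×0.0134 = 0.669 mA, and I_E = (β+1)I_B = 0.682 mA.
V_CE = V_CC − I_C·R_C − I_E·R_E = 9.5 − 0.669×3.9 − 0.682×0.33 = 6.67 V.
V_CE = 6.67 V > 0.2 V confirms active-region operation.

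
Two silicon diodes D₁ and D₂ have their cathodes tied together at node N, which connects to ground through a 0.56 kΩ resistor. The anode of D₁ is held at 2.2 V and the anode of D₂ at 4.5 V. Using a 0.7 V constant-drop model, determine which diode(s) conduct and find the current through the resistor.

Only D₂ conducts; I_R ≈ 6.8 mA

Assume both conduct. Then node N would need to be at both 2.2−0.7 = 1.5 V and 4.5−0.7 = 3.8 V, which is impossible.
Assume only D₂ conducts: V_N = 4.5 − 0.7 = 3.8 V, so I_R = 3.8/0.56 = 6.79 mA.
Check D₁: its anode-to-cathode voltage is 2.2 − 3.8 = -1.6 V < 0.7 V, so it is off. The assumption is consistent.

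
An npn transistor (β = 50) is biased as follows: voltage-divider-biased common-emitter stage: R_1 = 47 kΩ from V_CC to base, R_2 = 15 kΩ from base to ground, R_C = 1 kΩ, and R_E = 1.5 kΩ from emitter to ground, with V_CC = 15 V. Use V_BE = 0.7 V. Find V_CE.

V_CE ≈ 11 V

Thevenize the base divider: V_Th = V_CC·R_2/(R_1+R_2) = 15×15/62 = 3.63 V, R_Th = R_1‖R_2 = 11.4 kΩ.
Base-emitter loop: V_Th = I_B·R_Th + V_BE + (β+1)I_B·R_E, so I_B = (3.63 − 0.7) / (11.4 + 51×1.5) = 0.0333 mA.
I_C = β·I_B = 50×0.0333 = 1.67 mA, and I_E = (β+1)I_B = 1.7 mA.
V_CE = V_CC − I_C·R_C − I_E·R_E = 15 − 1.67×1 − 1.7×1.5 = 10.8 V.
V_CE = 10.8 V > 0.2 V confirms active-region operation.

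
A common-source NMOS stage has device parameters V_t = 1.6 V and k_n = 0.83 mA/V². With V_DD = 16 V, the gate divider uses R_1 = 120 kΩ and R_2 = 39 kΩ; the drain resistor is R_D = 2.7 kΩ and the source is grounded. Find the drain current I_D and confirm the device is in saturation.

I_D ≈ 2.2 mA

V_G = V_DD·R_2/(R_1+R_2) = 16×39/159 = 3.92 V. With the source grounded, V_GS = V_G = 3.92 V.
Assume saturation: I_D = (k_n/2)(V_GS − V_t)² = (0.83/2)×(3.92 − 1.6)² = 0.415×2.32² = 2.24 mA.
V_DS = V_DD − I_D·R_D = 16 − 2.24×2.7 = 9.95 V.
Saturation requires V_DS ≥ V_GS − V_t = 2.32 V; 9.95 ≥ 2.32 ✓.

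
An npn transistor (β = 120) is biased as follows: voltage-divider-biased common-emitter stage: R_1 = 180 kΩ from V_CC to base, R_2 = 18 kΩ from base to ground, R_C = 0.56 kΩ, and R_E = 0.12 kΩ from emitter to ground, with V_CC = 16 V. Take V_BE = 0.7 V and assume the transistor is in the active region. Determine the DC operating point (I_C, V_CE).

I_C ≈ 2.9 mA, V_CE ≈ 14 V

Thevenize the base divider: V_Th = V_CC·R_2/(R_1+R_2) = 16×18/198 = 1.45 V, R_Th = R_1‖R_2 = 16.4 kΩ.
Base-emitter loop: V_Th = I_B·R_Th + V_BE + (β+1)I_B·R_E, so I_B = (1.45 − 0.7) / (16.4 + 121×0.12) = 0.0244 mA.
I_C = β·I_B = 120×0.0244 = 2.93 mA, and I_E = (β+1)I_B = 2.96 mA.
V_CE = V_CC − I_C·R_C − I_E·R_E = 16 − 2.93×0.56 − 2.96×0.12 = 14 V.
V_CE = 14 V > 0.2 V confirms active-region operation.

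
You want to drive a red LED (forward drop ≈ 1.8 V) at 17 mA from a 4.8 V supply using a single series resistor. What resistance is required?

The resistor drops V_S − V_D = 4.8 − 1.8 = 3 V at 17 mA.
R = 3 V / 17 mA = 0.176 kΩ.

R ≈ 0.18 kΩ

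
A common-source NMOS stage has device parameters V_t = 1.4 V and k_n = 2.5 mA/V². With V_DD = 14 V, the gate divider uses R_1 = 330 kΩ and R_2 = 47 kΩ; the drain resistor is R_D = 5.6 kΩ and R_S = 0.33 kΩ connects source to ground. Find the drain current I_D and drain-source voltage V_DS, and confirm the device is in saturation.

I_D ≈ 0.12 mA, V_DS ≈ 13 V

V_G = V_DD·R_2/(R_1+R_2) = 14×47/377 = 1.75 V.
Assume saturation: I_D = (k_n/2)(V_GS − V_t)² with V_GS = V_G − I_D·R_S = 1.75 − 0.33·I_D.
Substituting gives 0.136·I_D² − 1.28·I_D + 0.149 = 0, with roots I_D = 0.117 or 9.32 mA.
The root I_D = 9.32 mA gives V_GS = -1.33 V ≤ V_t, so take I_D = 0.117 mA.
Then V_GS = 1.71 V and V_DS = V_DD − I_D(R_D+R_S) = 14 − 0.117×5.93 = 13.3 V.
Saturation requires V_DS ≥ V_GS − V_t = 0.307 V; 13.3 ≥ 0.307 ✓.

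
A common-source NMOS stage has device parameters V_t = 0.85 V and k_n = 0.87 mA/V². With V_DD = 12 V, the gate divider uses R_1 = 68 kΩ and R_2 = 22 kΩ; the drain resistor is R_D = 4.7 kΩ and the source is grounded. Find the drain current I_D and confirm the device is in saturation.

V_G = V_DD·R_2/(R_1+R_2) = 12×22/90 = 2.93 V. With the source grounded, V_GS = V_G = 2.93 V.
Assume saturation: I_D = (k_n/2)(V_GS − V_t)² = (0.87/2)×(2.93 − 0.85)² = 0.435×2.08² = 1.89 mA.
V_DS = V_DD − I_D·R_D = 12 − 1.89×4.7 = 3.13 V.
Saturation requires V_DS ≥ V_GS − V_t = 2.08 V; 3.13 ≥ 2.08 ✓.

I_D ≈ 1.9 mA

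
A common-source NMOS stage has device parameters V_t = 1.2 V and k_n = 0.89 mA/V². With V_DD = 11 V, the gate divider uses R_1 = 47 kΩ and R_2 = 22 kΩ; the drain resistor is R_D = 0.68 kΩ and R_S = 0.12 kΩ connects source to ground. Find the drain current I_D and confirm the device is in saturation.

I_D ≈ 1.9 mA

V_G = V_DD·R_2/(R_1+R_2) = 11×22/69 = 3.51 V.
Assume saturation: I_D = (k_n/2)(V_GS − V_t)² with V_GS = V_G − I_D·R_S = 3.51 − 0.12·I_D.
Substituting gives 0.00641·I_D² − 1.25·I_D + 2.37 = 0, with roots I_D = 1.92 or 193 mA.
The root I_D = 193 mA gives V_GS = -19.6 V ≤ V_t, so take I_D = 1.92 mA.
Then V_GS = 3.28 V and V_DS = V_DD − I_D(R_D+R_S) = 11 − 1.92×0.8 = 9.46 V.
Saturation requires V_DS ≥ V_GS − V_t = 2.08 V; 9.46 ≥ 2.08 ✓.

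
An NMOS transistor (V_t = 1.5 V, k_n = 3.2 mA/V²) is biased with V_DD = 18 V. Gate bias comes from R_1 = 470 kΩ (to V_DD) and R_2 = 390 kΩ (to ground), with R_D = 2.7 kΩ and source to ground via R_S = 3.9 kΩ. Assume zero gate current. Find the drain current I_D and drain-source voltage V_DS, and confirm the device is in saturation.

V_G = V_DD·R_2/(R_1+R_2) = 18×390/860 = 8.16 V.
Assume saturation: I_D = (k_n/2)(V_GS − V_t)² with V_GS = V_G − I_D·R_S = 8.16 − 3.9·I_D.
Substituting gives 24.3·I_D² − 84.2·I_D + 71 = 0, with roots I_D = 1.46 or 1.99 mA.
The root I_D = 1.99 mA gives V_GS = 0.383 V ≤ V_t, so take I_D = 1.46 mA.
Then V_GS = 2.46 V and V_DS = V_DD − I_D(R_D+R_S) = 18 − 1.46×6.6 = 8.34 V.
Saturation requires V_DS ≥ V_GS − V_t = 0.956 V; 8.34 ≥ 0.956 ✓.

I_D ≈ 1.5 mA, V_DS ≈ 8.3 V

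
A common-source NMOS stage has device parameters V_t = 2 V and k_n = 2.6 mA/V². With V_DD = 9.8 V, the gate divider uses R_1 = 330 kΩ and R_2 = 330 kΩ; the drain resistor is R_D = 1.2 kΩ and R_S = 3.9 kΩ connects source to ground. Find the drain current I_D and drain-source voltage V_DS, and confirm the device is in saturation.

V_G = V_DD·R_2/(R_1+R_2) = 9.8×330/660 = 4.9 V.
Assume saturation: I_D = (k_n/2)(V_GS − V_t)² with V_GS = V_G − I_D·R_S = 4.9 − 3.9·I_D.
Substituting gives 19.8·I_D² − 30.4·I_D + 10.9 = 0, with roots I_D = 0.573 or 0.964 mA.
The root I_D = 0.964 mA gives V_GS = 1.14 V ≤ V_t, so take I_D = 0.573 mA.
Then V_GS = 2.66 V and V_DS = V_DD − I_D(R_D+R_S) = 9.8 − 0.573×5.1 = 6.88 V.
Saturation requires V_DS ≥ V_GS − V_t = 0.664 V; 6.88 ≥ 0.664 ✓.

I_D ≈ 0.57 mA, V_DS ≈ 6.9 V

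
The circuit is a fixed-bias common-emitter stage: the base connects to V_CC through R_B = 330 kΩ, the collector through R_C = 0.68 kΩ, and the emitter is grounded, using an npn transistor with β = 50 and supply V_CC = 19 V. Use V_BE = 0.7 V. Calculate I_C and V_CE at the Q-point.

I_C ≈ 2.8 mA, V_CE ≈ 17 V

Base loop: V_CC = I_B·R_B + V_BE, so I_B = (19 − 0.7)/330 kΩ = 0.0555 mA.
In the active region I_C = β·I_B = 50 × 0.0555 = 2.77 mA.
Collector loop: V_CE = V_CC − I_C·R_C = 19 − 2.77×0.68 = 17.1 V.
Since V_CE = 17.1 V > V_CE(sat) ≈ 0.2 V, the transistor is in the active region as assumed.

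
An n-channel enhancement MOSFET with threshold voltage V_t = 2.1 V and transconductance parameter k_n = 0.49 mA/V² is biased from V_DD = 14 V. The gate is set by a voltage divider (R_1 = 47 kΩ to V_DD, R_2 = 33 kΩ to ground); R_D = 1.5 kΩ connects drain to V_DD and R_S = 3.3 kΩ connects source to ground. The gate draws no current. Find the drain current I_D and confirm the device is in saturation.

V_G = V_DD·R_2/(R_1+R_2) = 14×33/80 = 5.78 V.
Assume saturation: I_D = (k_n/2)(V_GS − V_t)² with V_GS = V_G − I_D·R_S = 5.78 − 3.3·I_D.
Substituting gives 2.67·I_D² − 6.94·I_D + 3.31 = 0, with roots I_D = 0.628 or 1.97 mA.
The root I_D = 1.97 mA gives V_GS = -0.738 V ≤ V_t, so take I_D = 0.628 mA.
Then V_GS = 3.7 V and V_DS = V_DD − I_D(R_D+R_S) = 14 − 0.628×4.8 = 11 V.
Saturation requires V_DS ≥ V_GS − V_t = 1.6 V; 11 ≥ 1.6 ✓.

I_D ≈ 0.63 mA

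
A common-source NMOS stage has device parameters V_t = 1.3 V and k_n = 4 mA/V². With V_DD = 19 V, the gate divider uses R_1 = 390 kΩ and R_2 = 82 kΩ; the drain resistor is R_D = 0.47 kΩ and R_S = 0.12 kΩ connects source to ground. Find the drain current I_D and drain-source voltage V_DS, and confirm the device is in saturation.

V_G = V_DD·R_2/(R_1+R_2) = 19×82/472 = 3.3 V.
Assume saturation: I_D = (k_n/2)(V_GS − V_t)² with V_GS = V_G − I_D·R_S = 3.3 − 0.12·I_D.
Substituting gives 0.0288·I_D² − 1.96·I_D + 8.01 = 0, with roots I_D = 4.36 or 63.7 mA.
The root I_D = 63.7 mA gives V_GS = -4.34 V ≤ V_t, so take I_D = 4.36 mA.
Then V_GS = 2.78 V and V_DS = V_DD − I_D(R_D+R_S) = 19 − 4.36×0.59 = 16.4 V.
Saturation requires V_DS ≥ V_GS − V_t = 1.48 V; 16.4 ≥ 1.48 ✓.

I_D ≈ 4.4 mA, V_DS ≈ 16 V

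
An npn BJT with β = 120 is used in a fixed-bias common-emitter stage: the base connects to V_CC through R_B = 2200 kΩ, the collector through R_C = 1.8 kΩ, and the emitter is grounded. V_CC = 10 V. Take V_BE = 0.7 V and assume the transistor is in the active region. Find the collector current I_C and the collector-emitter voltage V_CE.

Base loop: V_CC = I_B·R_B + V_BE, so I_B = (10 − 0.7)/2200 kΩ = 0.00423 mA.
In the active region I_C = β·I_B = 120 × 0.00423 = 0.507 mA.
Collector loop: V_CE = V_CC − I_C·R_C = 10 − 0.507×1.8 = 9.09 V.
Since V_CE = 9.09 V > V_CE(sat) ≈ 0.2 V, the transistor is in the active region as assumed.

I_C ≈ 0.51 mA, V_CE ≈ 9.1 V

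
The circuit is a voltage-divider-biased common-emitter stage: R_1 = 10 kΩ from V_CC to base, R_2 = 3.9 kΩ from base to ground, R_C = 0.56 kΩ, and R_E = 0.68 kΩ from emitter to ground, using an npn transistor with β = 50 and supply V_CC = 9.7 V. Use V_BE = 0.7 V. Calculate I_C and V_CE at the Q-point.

Thevenize the base divider: V_Th = V_CC·R_2/(R_1+R_2) = 9.7×3.9/13.9 = 2.72 V, R_Th = R_1‖R_2 = 2.81 kΩ.
Base-emitter loop: V_Th = I_B·R_Th + V_BE + (β+1)I_B·R_E, so I_B = (2.72 − 0.7) / (2.81 + 51×0.68) = 0.0539 mA.
I_C = β·I_B = 50×0.0539 = 2.7 mA, and I_E = (β+1)I_B = 2.75 mA.
V_CE = V_CC − I_C·R_C − I_E·R_E = 9.7 − 2.7×0.56 − 2.75×0.68 = 6.32 V.
V_CE = 6.32 V > 0.2 V confirms active-region operation.

I_C ≈ 2.7 mA, V_CE ≈ 6.3 V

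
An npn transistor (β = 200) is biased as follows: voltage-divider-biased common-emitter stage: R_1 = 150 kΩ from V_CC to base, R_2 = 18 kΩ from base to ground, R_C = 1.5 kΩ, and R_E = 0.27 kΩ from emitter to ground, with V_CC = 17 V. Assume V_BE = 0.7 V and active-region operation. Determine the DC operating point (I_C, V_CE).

I_C ≈ 3.2 mA, V_CE ≈ 11 V

Thevenize the base divider: V_Th = V_CC·R_2/(R_1+R_2) = 17×18/168 = 1.82 V, R_Th = R_1‖R_2 = 16.1 kΩ.
Base-emitter loop: V_Th = I_B·R_Th + V_BE + (β+1)I_B·R_E, so I_B = (1.82 − 0.7) / (16.1 + 201×0.27) = 0.0159 mA.
I_C = β·I_B = 200×0.0159 = 3.19 mA, and I_E = (β+1)I_B = 3.2 mA.
V_CE = V_CC − I_C·R_C − I_E·R_E = 17 − 3.19×1.5 − 3.2×0.27 = 11.4 V.
V_CE = 11.4 V > 0.2 V confirms active-region operation.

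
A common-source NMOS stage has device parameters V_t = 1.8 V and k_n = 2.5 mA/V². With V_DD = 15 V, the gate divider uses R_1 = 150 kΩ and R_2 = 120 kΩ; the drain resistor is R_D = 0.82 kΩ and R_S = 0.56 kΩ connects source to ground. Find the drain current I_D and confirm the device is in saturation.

V_G = V_DD·R_2/(R_1+R_2) = 15×120/270 = 6.67 V.
Assume saturation: I_D = (k_n/2)(V_GS − V_t)² with V_GS = V_G − I_D·R_S = 6.67 − 0.56·I_D.
Substituting gives 0.392·I_D² − 7.81·I_D + 29.6 = 0, with roots I_D = 5.09 or 14.8 mA.
The root I_D = 14.8 mA gives V_GS = -1.65 V ≤ V_t, so take I_D = 5.09 mA.
Then V_GS = 3.82 V and V_DS = V_DD − I_D(R_D+R_S) = 15 − 5.09×1.38 = 7.98 V.
Saturation requires V_DS ≥ V_GS − V_t = 2.02 V; 7.98 ≥ 2.02 ✓.

I_D ≈ 5.1 mA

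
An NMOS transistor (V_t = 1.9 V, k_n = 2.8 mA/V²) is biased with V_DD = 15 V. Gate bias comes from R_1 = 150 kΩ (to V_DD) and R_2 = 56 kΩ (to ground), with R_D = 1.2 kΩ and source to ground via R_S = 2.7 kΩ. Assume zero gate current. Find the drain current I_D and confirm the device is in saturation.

V_G = V_DD·R_2/(R_1+R_2) = 15×56/206 = 4.08 V.
Assume saturation: I_D = (k_n/2)(V_GS − V_t)² with V_GS = V_G − I_D·R_S = 4.08 − 2.7·I_D.
Substituting gives 10.2·I_D² − 17.5·I_D + 6.64 = 0, with roots I_D = 0.57 or 1.14 mA.
The root I_D = 1.14 mA gives V_GS = 0.997 V ≤ V_t, so take I_D = 0.57 mA.
Then V_GS = 2.54 V and V_DS = V_DD − I_D(R_D+R_S) = 15 − 0.57×3.9 = 12.8 V.
Saturation requires V_DS ≥ V_GS − V_t = 0.638 V; 12.8 ≥ 0.638 ✓.

I_D ≈ 0.57 mA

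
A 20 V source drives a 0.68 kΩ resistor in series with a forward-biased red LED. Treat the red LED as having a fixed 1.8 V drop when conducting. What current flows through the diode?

I ≈ 27 mA

KVL around the loop: 20 = V_D + I·R = 1.8 + I × 0.68 kΩ.
So I = (20 − 1.8) / 0.68 kΩ = 18.2 / 0.68 = 26.8 mA.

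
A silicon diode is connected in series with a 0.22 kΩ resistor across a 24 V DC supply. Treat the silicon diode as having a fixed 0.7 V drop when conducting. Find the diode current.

I ≈ 110 mA

KVL around the loop: 24 = V_D + I·R = 0.7 + I × 0.22 kΩ.
So I = (24 − 0.7) / 0.22 kΩ = 23.3 / 0.22 = 106 mA.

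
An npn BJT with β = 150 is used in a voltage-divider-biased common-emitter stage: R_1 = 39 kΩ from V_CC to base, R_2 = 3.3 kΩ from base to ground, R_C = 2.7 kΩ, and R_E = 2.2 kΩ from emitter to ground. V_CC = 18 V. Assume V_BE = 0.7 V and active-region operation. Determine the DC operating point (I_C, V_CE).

Thevenize the base divider: V_Th = V_CC·R_2/(R_1+R_2) = 18×3.3/42.3 = 1.4 V, R_Th = R_1‖R_2 = 3.04 kΩ.
Base-emitter loop: V_Th = I_B·R_Th + V_BE + (β+1)I_B·R_E, so I_B = (1.4 − 0.7) / (3.04 + 151×2.2) = 0.0021 mA.
I_C = β·I_B = 150×0.0021 = 0.315 mA, and I_E = (β+1)I_B = 0.317 mA.
V_CE = V_CC − I_C·R_C − I_E·R_E = 18 − 0.315×2.7 − 0.317×2.2 = 16.5 V.
V_CE = 16.5 V > 0.2 V confirms active-region operation.

I_C ≈ 0.32 mA, V_CE ≈ 16 V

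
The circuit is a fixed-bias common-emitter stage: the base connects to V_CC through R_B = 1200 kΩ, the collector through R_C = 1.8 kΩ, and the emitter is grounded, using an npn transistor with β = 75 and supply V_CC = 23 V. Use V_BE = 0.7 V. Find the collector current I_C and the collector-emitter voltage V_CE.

I_C ≈ 1.4 mA, V_CE ≈ 20 V

Base loop: V_CC = I_B·R_B + V_BE, so I_B = (23 − 0.7)/1200 kΩ = 0.0186 mA.
In the active region I_C = β·I_B = 75 × 0.0186 = 1.39 mA.
Collector loop: V_CE = V_CC − I_C·R_C = 23 − 1.39×1.8 = 20.5 V.
Since V_CE = 20.5 V > V_CE(sat) ≈ 0.2 V, the transistor is in the active region as assumed.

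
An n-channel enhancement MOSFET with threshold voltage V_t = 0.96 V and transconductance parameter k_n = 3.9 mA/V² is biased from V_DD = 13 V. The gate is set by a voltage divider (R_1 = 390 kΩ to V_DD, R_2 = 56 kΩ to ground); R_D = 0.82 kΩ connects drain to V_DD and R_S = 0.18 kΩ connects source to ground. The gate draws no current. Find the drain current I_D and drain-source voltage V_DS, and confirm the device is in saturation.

V_G = V_DD·R_2/(R_1+R_2) = 13×56/446 = 1.63 V.
Assume saturation: I_D = (k_n/2)(V_GS − V_t)² with V_GS = V_G − I_D·R_S = 1.63 − 0.18·I_D.
Substituting gives 0.0632·I_D² − 1.47·I_D + 0.881 = 0, with roots I_D = 0.615 or 22.7 mA.
The root I_D = 22.7 mA gives V_GS = -2.45 V ≤ V_t, so take I_D = 0.615 mA.
Then V_GS = 1.52 V and V_DS = V_DD − I_D(R_D+R_S) = 13 − 0.615×1 = 12.4 V.
Saturation requires V_DS ≥ V_GS − V_t = 0.562 V; 12.4 ≥ 0.562 ✓.

I_D ≈ 0.61 mA, V_DS ≈ 12 V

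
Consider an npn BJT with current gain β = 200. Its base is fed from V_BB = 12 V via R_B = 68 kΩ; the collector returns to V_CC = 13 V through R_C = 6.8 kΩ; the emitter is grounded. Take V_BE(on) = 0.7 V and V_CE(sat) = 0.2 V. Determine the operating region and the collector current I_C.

Assume active: I_B = (12 − 0.7)/68 = 0.166 mA, giving I_C = β·I_B = 33.2 mA.
But then V_CE = 13 − 33.2×6.8 = -213 V < V_CE(sat) = 0.2 V — impossible in the active region.
So the transistor is saturated. With V_CE = 0.2 V, I_C = (V_CC − 0.2)/R_C = 12.8/6.8 = 1.88 mA.
Check: β·I_B = 33.2 mA > I_C = 1.88 mA, confirming saturation.

saturation; I_C ≈ 1.9 mA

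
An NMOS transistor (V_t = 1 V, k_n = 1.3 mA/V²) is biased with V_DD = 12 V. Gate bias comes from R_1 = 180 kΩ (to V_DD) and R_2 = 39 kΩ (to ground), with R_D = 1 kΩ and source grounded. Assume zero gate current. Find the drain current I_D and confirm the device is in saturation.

V_G = V_DD·R_2/(R_1+R_2) = 12×39/219 = 2.14 V. With the source grounded, V_GS = V_G = 2.14 V.
Assume saturation: I_D = (k_n/2)(V_GS − V_t)² = (1.3/2)×(2.14 − 1)² = 0.65×1.14² = 0.84 mA.
V_DS = V_DD − I_D·R_D = 12 − 0.84×1 = 11.2 V.
Saturation requires V_DS ≥ V_GS − V_t = 1.14 V; 11.2 ≥ 1.14 ✓.

I_D ≈ 0.84 mA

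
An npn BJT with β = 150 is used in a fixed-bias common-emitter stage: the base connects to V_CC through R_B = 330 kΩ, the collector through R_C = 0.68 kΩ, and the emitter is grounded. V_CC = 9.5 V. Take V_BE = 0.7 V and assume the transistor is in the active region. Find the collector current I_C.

Base loop: V_CC = I_B·R_B + V_BE, so I_B = (9.5 − 0.7)/330 kΩ = 0.0267 mA.
In the active region I_C = β·I_B = 150 × 0.0267 = 4 mA.
Collector loop: V_CE = V_CC − I_C·R_C = 9.5 − 4×0.68 = 6.78 V.
Since V_CE = 6.78 V > V_CE(sat) ≈ 0.2 V, the transistor is in the active region as assumed.

I_C ≈ 4 mA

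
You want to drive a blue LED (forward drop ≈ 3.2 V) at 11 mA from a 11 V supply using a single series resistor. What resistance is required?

The resistor drops V_S − V_D = 11 − 3.2 = 7.8 V at 11 mA.
R = 7.8 V / 11 mA = 0.709 kΩ.

R ≈ 0.71 kΩ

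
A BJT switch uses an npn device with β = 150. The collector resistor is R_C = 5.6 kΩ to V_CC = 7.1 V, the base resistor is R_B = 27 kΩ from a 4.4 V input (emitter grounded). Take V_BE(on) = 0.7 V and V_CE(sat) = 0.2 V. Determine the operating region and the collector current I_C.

saturation; I_C ≈ 1.2 mA

Assume active: I_B = (4.4 − 0.7)/27 = 0.137 mA, giving I_C = β·I_B = 20.6 mA.
But then V_CE = 7.1 − 20.6×5.6 = -108 V < V_CE(sat) = 0.2 V — impossible in the active region.
So the transistor is saturated. With V_CE = 0.2 V, I_C = (V_CC − 0.2)/R_C = 6.9/5.6 = 1.23 mA.
Check: β·I_B = 20.6 mA > I_C = 1.23 mA, confirming saturation.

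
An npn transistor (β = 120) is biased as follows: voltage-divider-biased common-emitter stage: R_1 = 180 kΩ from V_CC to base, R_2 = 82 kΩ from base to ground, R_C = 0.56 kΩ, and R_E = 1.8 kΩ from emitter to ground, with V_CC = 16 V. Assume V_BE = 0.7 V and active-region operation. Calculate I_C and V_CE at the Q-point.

Thevenize the base divider: V_Th = V_CC·R_2/(R_1+R_2) = 16×82/262 = 5.01 V, R_Th = R_1‖R_2 = 56.3 kΩ.
Base-emitter loop: V_Th = I_B·R_Th + V_BE + (β+1)I_B·R_E, so I_B = (5.01 − 0.7) / (56.3 + 121×1.8) = 0.0157 mA.
I_C = β·I_B = 120×0.0157 = 1.89 mA, and I_E = (β+1)I_B = 1.9 mA.
V_CE = V_CC − I_C·R_C − I_E·R_E = 16 − 1.89×0.56 − 1.9×1.8 = 11.5 V.
V_CE = 11.5 V > 0.2 V confirms active-region operation.

I_C ≈ 1.9 mA, V_CE ≈ 12 V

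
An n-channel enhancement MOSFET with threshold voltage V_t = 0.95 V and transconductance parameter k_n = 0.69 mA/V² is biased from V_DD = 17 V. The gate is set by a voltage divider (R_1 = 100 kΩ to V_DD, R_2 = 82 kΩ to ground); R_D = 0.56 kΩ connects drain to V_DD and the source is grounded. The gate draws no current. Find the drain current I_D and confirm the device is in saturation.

I_D ≈ 16 mA

V_G = V_DD·R_2/(R_1+R_2) = 17×82/182 = 7.66 V. With the source grounded, V_GS = V_G = 7.66 V.
Assume saturation: I_D = (k_n/2)(V_GS − V_t)² = (0.69/2)×(7.66 − 0.95)² = 0.345×6.71² = 15.5 mA.
V_DS = V_DD − I_D·R_D = 17 − 15.5×0.56 = 8.3 V.
Saturation requires V_DS ≥ V_GS − V_t = 6.71 V; 8.3 ≥ 6.71 ✓.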